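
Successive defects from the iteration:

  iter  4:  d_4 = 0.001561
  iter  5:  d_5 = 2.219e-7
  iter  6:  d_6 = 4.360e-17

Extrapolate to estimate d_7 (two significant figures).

First estimate the order: p ≈ ln(d_6/d_5) / ln(d_5/d_4) = ln(4.360e-17/2.219e-7)/ln(2.219e-7/0.001561) = ln(1.96485e-10)/ln(0.000142152) ≈ 2.5230.
Then d_7 ≈ d_6·(d_6/d_5)^p = 4.360e-17·(1.96485e-10)^2.5230 = 4.360e-17·3.23646e-25 ≈ 1.411e-41.

1.4e-41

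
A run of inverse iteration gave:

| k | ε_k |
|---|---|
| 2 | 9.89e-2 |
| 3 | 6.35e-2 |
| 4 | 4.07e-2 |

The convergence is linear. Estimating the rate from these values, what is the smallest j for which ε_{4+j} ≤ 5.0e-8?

Rate ρ ≈ ε_4/ε_3 = 4.07e-2/6.35e-2 = 0.6409.
After j more steps, ε_{4+j} ≈ 4.07e-2·ρ^j; need ρ^j ≤ 5.0e-8/4.07e-2 = 1.2285e-06.
j ≥ ln(1.2285e-06)/ln(0.6409) = -13.6097/-0.44488 = 30.592.
So 31 more iterations are needed.

31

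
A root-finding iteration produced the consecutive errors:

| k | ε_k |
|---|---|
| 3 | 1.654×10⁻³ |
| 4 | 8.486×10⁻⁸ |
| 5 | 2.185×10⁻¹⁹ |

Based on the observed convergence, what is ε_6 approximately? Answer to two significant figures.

1.1e-50

First estimate the order: p ≈ ln(ε_5/ε_4) / ln(ε_4/ε_3) = ln(2.185×10⁻¹⁹/8.486×10⁻⁸)/ln(8.486×10⁻⁸/1.654×10⁻³) = ln(2.57483e-12)/ln(5.13059e-05) ≈ 2.7016.
Then ε_6 ≈ ε_5·(ε_5/ε_4)^p = 2.185×10⁻¹⁹·(2.57483e-12)^2.7016 = 2.185×10⁻¹⁹·4.90319e-32 ≈ 1.071e-50.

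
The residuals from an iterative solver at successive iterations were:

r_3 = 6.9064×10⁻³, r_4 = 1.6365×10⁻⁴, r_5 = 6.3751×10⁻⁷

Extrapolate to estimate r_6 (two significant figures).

1.7e-10

First estimate the order: p ≈ ln(r_5/r_4) / ln(r_4/r_3) = ln(6.3751×10⁻⁷/1.6365×10⁻⁴)/ln(1.6365×10⁻⁴/6.9064×10⁻³) = ln(0.00389557)/ln(0.0236954) ≈ 1.4824.
Then r_6 ≈ r_5·(r_5/r_4)^p = 6.3751×10⁻⁷·(0.00389557)^1.4824 = 6.3751×10⁻⁷·0.000268079 ≈ 1.709e-10.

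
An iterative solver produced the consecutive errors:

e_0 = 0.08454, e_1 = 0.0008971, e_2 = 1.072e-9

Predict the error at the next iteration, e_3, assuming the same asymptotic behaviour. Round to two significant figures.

1.8e-27

First estimate the order: p ≈ ln(e_2/e_1) / ln(e_1/e_0) = ln(1.072e-9/0.0008971)/ln(0.0008971/0.08454) = ln(1.19496e-06)/ln(0.0106115) ≈ 3.0000.
Then e_3 ≈ e_2·(e_2/e_1)^p = 1.072e-9·(1.19496e-06)^3.0000 = 1.072e-9·1.70632e-18 ≈ 1.829e-27.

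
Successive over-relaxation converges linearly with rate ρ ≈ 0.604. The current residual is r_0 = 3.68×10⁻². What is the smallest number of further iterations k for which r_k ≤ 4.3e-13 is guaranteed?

50

After k steps, r_k ≈ 3.68×10⁻²·0.604^k.
Need 0.604^k ≤ 4.3e-13/3.68×10⁻² = 1.16848e-11.
k ≥ ln(1.16848e-11)/ln(0.604) = -25.1727/-0.50418 = 49.928.
Smallest integer k = 50.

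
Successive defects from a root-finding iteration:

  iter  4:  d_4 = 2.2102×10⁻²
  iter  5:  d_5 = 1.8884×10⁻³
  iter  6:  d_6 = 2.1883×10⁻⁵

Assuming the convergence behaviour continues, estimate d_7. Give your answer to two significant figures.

First estimate the order: p ≈ ln(d_6/d_5) / ln(d_5/d_4) = ln(2.1883×10⁻⁵/1.8884×10⁻³)/ln(1.8884×10⁻³/2.2102×10⁻²) = ln(0.0115881)/ln(0.0854402) ≈ 1.8121.
Then d_7 ≈ d_6·(d_6/d_5)^p = 2.1883×10⁻⁵·(0.0115881)^1.8121 = 2.1883×10⁻⁵·0.000310311 ≈ 6.791e-09.

6.8e-9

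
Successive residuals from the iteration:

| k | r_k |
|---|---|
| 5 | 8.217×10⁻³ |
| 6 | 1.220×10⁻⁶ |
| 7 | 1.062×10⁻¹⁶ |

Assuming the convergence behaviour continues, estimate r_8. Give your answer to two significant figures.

First estimate the order: p ≈ ln(r_7/r_6) / ln(r_6/r_5) = ln(1.062×10⁻¹⁶/1.220×10⁻⁶)/ln(1.220×10⁻⁶/8.217×10⁻³) = ln(8.70492e-11)/ln(0.000148473) ≈ 2.6278.
Then r_8 ≈ r_7·(r_7/r_6)^p = 1.062×10⁻¹⁶·(8.70492e-11)^2.6278 = 1.062×10⁻¹⁶·3.66196e-27 ≈ 3.889e-43.

3.9e-43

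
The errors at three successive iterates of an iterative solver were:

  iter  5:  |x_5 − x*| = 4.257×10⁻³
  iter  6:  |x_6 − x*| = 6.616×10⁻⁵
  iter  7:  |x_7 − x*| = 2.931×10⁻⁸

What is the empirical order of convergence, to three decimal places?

1.854

p ≈ ln(|x_7 − x*|/|x_6 − x*|) / ln(|x_6 − x*|/|x_5 − x*|)
  = ln(2.931×10⁻⁸/6.616×10⁻⁵) / ln(6.616×10⁻⁵/4.257×10⁻³)
  = ln(0.000443017) / ln(0.0155415)
  = -7.721902 / -4.164241 ≈ 1.854336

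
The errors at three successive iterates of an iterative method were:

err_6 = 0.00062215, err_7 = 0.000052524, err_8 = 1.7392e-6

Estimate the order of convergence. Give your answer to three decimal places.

1.379

p ≈ ln(err_8/err_7) / ln(err_7/err_6)
  = ln(1.7392e-6/0.000052524) / ln(0.000052524/0.00062215)
  = ln(0.0331125) / ln(0.0844234)
  = -3.407844 / -2.471911 ≈ 1.378627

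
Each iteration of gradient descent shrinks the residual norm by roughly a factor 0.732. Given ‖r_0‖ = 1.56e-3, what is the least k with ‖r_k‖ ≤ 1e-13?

76

After k steps, ‖r_k‖ ≈ 1.56e-3·0.732^k.
Need 0.732^k ≤ 1e-13/1.56e-3 = 6.41026e-11.
k ≥ ln(6.41026e-11)/ln(0.732) = -23.4705/-0.31197 = 75.233.
Smallest integer k = 76.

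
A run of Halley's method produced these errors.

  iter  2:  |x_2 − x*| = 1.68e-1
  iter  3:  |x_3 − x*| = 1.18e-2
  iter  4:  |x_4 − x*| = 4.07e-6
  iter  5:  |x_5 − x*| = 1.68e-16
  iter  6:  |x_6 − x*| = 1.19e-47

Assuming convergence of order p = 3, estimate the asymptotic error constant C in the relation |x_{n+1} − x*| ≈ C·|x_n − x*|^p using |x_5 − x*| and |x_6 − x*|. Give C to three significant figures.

2.51

C ≈ |x_6 − x*| / |x_5 − x*|^3
  = 1.19e-47 / (1.68e-16)^3
  = 1.19e-47 / 4.74163e-48 ≈ 2.5097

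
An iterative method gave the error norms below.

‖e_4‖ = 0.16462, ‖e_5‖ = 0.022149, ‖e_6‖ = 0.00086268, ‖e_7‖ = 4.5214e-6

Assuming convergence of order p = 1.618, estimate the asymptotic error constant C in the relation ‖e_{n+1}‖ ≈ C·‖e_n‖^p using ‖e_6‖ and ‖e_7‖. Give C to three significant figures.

C ≈ ‖e_7‖ / ‖e_6‖^1.618
  = 4.5214e-6 / (0.00086268)^1.618
  = 4.5214e-6 / 1.10206e-05 ≈ 0.41027

0.410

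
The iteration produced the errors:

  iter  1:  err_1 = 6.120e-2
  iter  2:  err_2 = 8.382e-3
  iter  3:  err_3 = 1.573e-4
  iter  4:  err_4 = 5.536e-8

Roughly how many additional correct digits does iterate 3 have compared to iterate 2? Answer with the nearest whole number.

Digits gained ≈ log₁₀(err_2/err_3) = log₁₀(8.382e-3/1.573e-4) = log₁₀(53.2867) ≈ 1.727.

2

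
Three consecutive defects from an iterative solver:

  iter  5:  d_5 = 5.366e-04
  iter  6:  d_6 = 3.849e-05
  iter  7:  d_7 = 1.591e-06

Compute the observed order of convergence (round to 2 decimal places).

p ≈ ln(d_7/d_6) / ln(d_6/d_5)
  = ln(1.591e-06/3.849e-05) / ln(3.849e-05/5.366e-04)
  = ln(0.0413354) / ln(0.0717294)
  = -3.18604 / -2.63485 ≈ 1.20919

1.21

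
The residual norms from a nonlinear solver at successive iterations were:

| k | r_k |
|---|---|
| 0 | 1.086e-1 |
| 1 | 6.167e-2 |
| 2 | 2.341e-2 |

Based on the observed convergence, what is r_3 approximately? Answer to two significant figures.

First estimate the order: p ≈ ln(r_2/r_1) / ln(r_1/r_0) = ln(2.341e-2/6.167e-2)/ln(6.167e-2/1.086e-1) = ln(0.379601)/ln(0.567864) ≈ 1.7118.
Then r_3 ≈ r_2·(r_2/r_1)^p = 2.341e-2·(0.379601)^1.7118 = 2.341e-2·0.190499 ≈ 0.00446.

4.5e-3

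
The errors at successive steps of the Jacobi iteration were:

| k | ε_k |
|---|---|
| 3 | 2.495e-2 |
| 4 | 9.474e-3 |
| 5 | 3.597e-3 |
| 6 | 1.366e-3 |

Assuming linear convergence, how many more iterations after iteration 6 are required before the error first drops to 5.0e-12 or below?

21

Rate ρ ≈ ε_6/ε_5 = 1.366e-3/3.597e-3 = 0.3798.
After j more steps, ε_{6+j} ≈ 1.366e-3·ρ^j; need ρ^j ≤ 5.0e-12/1.366e-3 = 3.66032e-09.
j ≥ ln(3.66032e-09)/ln(0.3798) = -19.4257/-0.96811 = 20.066.
So 21 more iterations are needed.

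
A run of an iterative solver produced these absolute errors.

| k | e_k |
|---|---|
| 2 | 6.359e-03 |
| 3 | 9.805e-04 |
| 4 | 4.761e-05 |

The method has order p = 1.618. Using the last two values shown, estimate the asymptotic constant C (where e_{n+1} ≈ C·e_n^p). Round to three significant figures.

C ≈ e_4 / e_3^1.618
  = 4.761e-05 / (9.805e-04)^1.618
  = 4.761e-05 / 1.3557e-05 ≈ 3.5119

3.51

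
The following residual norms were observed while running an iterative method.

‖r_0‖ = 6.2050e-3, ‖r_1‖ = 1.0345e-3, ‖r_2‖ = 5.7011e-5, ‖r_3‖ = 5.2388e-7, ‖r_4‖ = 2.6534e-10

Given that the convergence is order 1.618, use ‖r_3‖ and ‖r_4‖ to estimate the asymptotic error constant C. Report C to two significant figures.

C ≈ ‖r_4‖ / ‖r_3‖^1.618
  = 2.6534e-10 / (5.2388e-7)^1.618
  = 2.6534e-10 / 6.88204e-11 ≈ 3.8555

3.9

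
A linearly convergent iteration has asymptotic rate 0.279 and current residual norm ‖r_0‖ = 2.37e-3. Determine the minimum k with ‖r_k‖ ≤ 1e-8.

10

After k steps, ‖r_k‖ ≈ 2.37e-3·0.279^k.
Need 0.279^k ≤ 1e-8/2.37e-3 = 4.21941e-06.
k ≥ ln(4.21941e-06)/ln(0.279) = -12.3758/-1.27654 = 9.695.
Smallest integer k = 10.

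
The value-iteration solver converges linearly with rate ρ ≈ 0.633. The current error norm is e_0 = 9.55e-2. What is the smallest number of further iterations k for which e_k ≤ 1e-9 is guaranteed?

After k steps, e_k ≈ 9.55e-2·0.633^k.
Need 0.633^k ≤ 1e-9/9.55e-2 = 1.04712e-08.
k ≥ ln(1.04712e-08)/ln(0.633) = -18.3746/-0.45728 = 40.182.
Smallest integer k = 41.

41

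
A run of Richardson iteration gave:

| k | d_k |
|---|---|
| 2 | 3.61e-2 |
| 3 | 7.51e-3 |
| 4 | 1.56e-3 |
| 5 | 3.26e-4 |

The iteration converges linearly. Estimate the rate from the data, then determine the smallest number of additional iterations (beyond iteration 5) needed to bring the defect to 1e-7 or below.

6

Rate ρ ≈ d_5/d_4 = 3.26e-4/1.56e-3 = 0.2090.
After j more steps, d_{5+j} ≈ 3.26e-4·ρ^j; need ρ^j ≤ 1e-7/3.26e-4 = 0.000306748.
j ≥ ln(0.000306748)/ln(0.2090) = -8.0895/-1.56542 = 5.168.
So 6 more iterations are needed.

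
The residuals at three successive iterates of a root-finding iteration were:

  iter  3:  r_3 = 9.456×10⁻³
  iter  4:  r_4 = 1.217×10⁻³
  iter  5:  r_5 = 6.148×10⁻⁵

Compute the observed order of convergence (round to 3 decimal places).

1.456

p ≈ ln(r_5/r_4) / ln(r_4/r_3)
  = ln(6.148×10⁻⁵/1.217×10⁻³) / ln(1.217×10⁻³/9.456×10⁻³)
  = ln(0.0505177) / ln(0.128701)
  = -2.985432 / -2.050263 ≈ 1.456121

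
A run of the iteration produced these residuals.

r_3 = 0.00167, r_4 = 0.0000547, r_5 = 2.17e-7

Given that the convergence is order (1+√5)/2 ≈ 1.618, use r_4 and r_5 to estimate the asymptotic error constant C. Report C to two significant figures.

C ≈ r_5 / r_4^1.618
  = 2.17e-7 / (0.0000547)^1.618
  = 2.17e-7 / 1.27076e-07 ≈ 1.7076

1.7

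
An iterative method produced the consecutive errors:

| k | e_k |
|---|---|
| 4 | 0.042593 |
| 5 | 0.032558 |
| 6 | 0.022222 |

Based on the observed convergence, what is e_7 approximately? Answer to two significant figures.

1.3e-2

First estimate the order: p ≈ ln(e_6/e_5) / ln(e_5/e_4) = ln(0.022222/0.032558)/ln(0.032558/0.042593) = ln(0.682536)/ln(0.764398) ≈ 1.4216.
Then e_7 ≈ e_6·(e_6/e_5)^p = 0.022222·(0.682536)^1.4216 = 0.022222·0.581022 ≈ 0.01291.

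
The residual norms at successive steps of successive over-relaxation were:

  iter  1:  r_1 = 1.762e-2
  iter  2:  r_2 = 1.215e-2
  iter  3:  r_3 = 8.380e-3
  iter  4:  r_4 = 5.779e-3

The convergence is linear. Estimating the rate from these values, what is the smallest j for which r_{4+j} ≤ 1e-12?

61

Rate ρ ≈ r_4/r_3 = 5.779e-3/8.380e-3 = 0.6896.
After j more steps, r_{4+j} ≈ 5.779e-3·ρ^j; need ρ^j ≤ 1e-12/5.779e-3 = 1.7304e-10.
j ≥ ln(1.7304e-10)/ln(0.6896) = -22.4775/-0.37164 = 60.482.
So 61 more iterations are needed.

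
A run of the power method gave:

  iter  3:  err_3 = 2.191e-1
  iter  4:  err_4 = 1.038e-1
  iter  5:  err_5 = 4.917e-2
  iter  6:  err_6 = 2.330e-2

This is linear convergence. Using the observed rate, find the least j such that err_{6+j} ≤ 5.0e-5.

Rate ρ ≈ err_6/err_5 = 2.330e-2/4.917e-2 = 0.4739.
After j more steps, err_{6+j} ≈ 2.330e-2·ρ^j; need ρ^j ≤ 5.0e-5/2.330e-2 = 0.00214592.
j ≥ ln(0.00214592)/ln(0.4739) = -6.1442/-0.74676 = 8.228.
So 9 more iterations are needed.

9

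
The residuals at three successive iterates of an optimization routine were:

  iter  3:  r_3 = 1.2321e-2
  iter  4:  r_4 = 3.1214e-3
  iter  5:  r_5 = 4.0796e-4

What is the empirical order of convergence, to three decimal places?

1.482

p ≈ ln(r_5/r_4) / ln(r_4/r_3)
  = ln(4.0796e-4/3.1214e-3) / ln(3.1214e-3/1.2321e-2)
  = ln(0.130698) / ln(0.25334)
  = -2.034866 / -1.373023 ≈ 1.482033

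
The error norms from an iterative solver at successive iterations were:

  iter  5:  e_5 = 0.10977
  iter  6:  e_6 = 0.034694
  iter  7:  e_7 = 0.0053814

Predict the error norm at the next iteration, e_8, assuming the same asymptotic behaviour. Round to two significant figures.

2.6e-4

First estimate the order: p ≈ ln(e_7/e_6) / ln(e_6/e_5) = ln(0.0053814/0.034694)/ln(0.034694/0.10977) = ln(0.15511)/ln(0.316061) ≈ 1.6180.
Then e_8 ≈ e_7·(e_7/e_6)^p = 0.0053814·(0.15511)^1.6180 = 0.0053814·0.0490292 ≈ 0.0002638.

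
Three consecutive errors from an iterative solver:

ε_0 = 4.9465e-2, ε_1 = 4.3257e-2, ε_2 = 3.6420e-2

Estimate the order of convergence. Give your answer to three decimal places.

1.283

p ≈ ln(ε_2/ε_1) / ln(ε_1/ε_0)
  = ln(3.6420e-2/4.3257e-2) / ln(4.3257e-2/4.9465e-2)
  = ln(0.841945) / ln(0.874497)
  = -0.172041 / -0.134106 ≈ 1.282873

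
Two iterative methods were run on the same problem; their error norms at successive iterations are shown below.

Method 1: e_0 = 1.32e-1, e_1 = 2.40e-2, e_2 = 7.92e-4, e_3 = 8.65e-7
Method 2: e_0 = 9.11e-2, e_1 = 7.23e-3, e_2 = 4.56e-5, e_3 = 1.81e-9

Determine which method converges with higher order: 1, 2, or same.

Method 1: p ≈ ln(8.65e-7/7.92e-4)/ln(7.92e-4/2.40e-2) ≈ 2.00.
Method 2: p ≈ ln(1.81e-9/4.56e-5)/ln(4.56e-5/7.23e-3) ≈ 2.00.
Both orders ≈ 2.0 — effectively the same.

same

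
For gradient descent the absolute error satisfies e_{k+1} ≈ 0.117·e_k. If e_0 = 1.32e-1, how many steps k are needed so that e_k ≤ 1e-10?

10

After k steps, e_k ≈ 1.32e-1·0.117^k.
Need 0.117^k ≤ 1e-10/1.32e-1 = 7.57576e-10.
k ≥ ln(7.57576e-10)/ln(0.117) = -21.0009/-2.14558 = 9.788.
Smallest integer k = 10.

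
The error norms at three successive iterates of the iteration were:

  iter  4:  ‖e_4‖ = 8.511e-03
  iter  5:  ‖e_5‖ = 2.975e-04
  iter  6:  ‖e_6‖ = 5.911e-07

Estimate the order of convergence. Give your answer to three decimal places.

1.855

p ≈ ln(‖e_6‖/‖e_5‖) / ln(‖e_5‖/‖e_4‖)
  = ln(5.911e-07/2.975e-04) / ln(2.975e-04/8.511e-03)
  = ln(0.00198689) / ln(0.0349548)
  = -6.221185 / -3.353699 ≈ 1.855022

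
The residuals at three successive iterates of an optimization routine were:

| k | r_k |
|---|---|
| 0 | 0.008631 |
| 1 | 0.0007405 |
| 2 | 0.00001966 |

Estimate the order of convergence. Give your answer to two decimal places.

p ≈ ln(r_2/r_1) / ln(r_1/r_0)
  = ln(0.00001966/0.0007405) / ln(0.0007405/0.008631)
  = ln(0.0265496) / ln(0.0857954)
  = -3.62874 / -2.45579 ≈ 1.47763

1.48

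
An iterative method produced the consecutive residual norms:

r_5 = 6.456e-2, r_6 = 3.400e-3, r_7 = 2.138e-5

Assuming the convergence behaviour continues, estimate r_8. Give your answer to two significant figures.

First estimate the order: p ≈ ln(r_7/r_6) / ln(r_6/r_5) = ln(2.138e-5/3.400e-3)/ln(3.400e-3/6.456e-2) = ln(0.00628824)/ln(0.0526642) ≈ 1.7219.
Then r_8 ≈ r_7·(r_7/r_6)^p = 2.138e-5·(0.00628824)^1.7219 = 2.138e-5·0.000161915 ≈ 3.462e-09.

3.5e-9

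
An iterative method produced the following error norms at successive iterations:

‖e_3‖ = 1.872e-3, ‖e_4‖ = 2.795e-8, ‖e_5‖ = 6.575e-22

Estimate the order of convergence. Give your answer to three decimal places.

2.824

p ≈ ln(‖e_5‖/‖e_4‖) / ln(‖e_4‖/‖e_3‖)
  = ln(6.575e-22/2.795e-8) / ln(2.795e-8/1.872e-3)
  = ln(2.35242e-14) / ln(1.49306e-05)
  = -31.380747 / -11.112098 ≈ 2.824016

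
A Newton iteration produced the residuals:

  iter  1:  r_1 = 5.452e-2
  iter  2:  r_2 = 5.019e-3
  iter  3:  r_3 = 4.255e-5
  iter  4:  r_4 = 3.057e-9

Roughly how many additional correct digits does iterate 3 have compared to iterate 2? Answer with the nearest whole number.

Digits gained ≈ log₁₀(r_2/r_3) = log₁₀(5.019e-3/4.255e-5) = log₁₀(117.955) ≈ 2.072.

2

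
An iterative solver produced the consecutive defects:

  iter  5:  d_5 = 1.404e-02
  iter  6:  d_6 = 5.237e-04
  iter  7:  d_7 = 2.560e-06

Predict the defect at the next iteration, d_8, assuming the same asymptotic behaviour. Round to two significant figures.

4.7e-10

First estimate the order: p ≈ ln(d_7/d_6) / ln(d_6/d_5) = ln(2.560e-06/5.237e-04)/ln(5.237e-04/1.404e-02) = ln(0.00488829)/ln(0.0373006) ≈ 1.6179.
Then d_8 ≈ d_7·(d_7/d_6)^p = 2.560e-06·(0.00488829)^1.6179 = 2.560e-06·0.00018251 ≈ 4.672e-10.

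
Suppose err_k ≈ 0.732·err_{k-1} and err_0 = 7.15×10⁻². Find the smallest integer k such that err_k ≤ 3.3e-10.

62

After k steps, err_k ≈ 7.15×10⁻²·0.732^k.
Need 0.732^k ≤ 3.3e-10/7.15×10⁻² = 4.61538e-09.
k ≥ ln(4.61538e-09)/ln(0.732) = -19.1939/-0.31197 = 61.525.
Smallest integer k = 62.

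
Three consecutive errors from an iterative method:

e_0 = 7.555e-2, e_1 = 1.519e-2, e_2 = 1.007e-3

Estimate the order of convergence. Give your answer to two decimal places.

p ≈ ln(e_2/e_1) / ln(e_1/e_0)
  = ln(1.007e-3/1.519e-2) / ln(1.519e-2/7.555e-2)
  = ln(0.0662936) / ln(0.201059)
  = -2.71366 / -1.60416 ≈ 1.69164

1.69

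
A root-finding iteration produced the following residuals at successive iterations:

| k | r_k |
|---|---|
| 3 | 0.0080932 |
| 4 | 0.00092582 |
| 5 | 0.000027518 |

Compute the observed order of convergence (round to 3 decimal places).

p ≈ ln(r_5/r_4) / ln(r_4/r_3)
  = ln(0.000027518/0.00092582) / ln(0.00092582/0.0080932)
  = ln(0.0297228) / ln(0.114395)
  = -3.515841 / -2.168098 ≈ 1.621625

1.622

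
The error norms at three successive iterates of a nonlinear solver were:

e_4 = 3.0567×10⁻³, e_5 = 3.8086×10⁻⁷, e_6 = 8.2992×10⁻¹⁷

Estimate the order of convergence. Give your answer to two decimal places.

2.47

p ≈ ln(e_6/e_5) / ln(e_5/e_4)
  = ln(8.2992×10⁻¹⁷/3.8086×10⁻⁷) / ln(3.8086×10⁻⁷/3.0567×10⁻³)
  = ln(2.17907e-10) / ln(0.000124598)
  = -22.24695 / -8.99042 ≈ 2.47452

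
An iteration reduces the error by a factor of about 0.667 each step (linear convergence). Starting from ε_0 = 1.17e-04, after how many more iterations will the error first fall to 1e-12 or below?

46

After k steps, ε_k ≈ 1.17e-04·0.667^k.
Need 0.667^k ≤ 1e-12/1.17e-04 = 8.54701e-09.
k ≥ ln(8.54701e-09)/ln(0.667) = -18.5777/-0.40497 = 45.874.
Smallest integer k = 46.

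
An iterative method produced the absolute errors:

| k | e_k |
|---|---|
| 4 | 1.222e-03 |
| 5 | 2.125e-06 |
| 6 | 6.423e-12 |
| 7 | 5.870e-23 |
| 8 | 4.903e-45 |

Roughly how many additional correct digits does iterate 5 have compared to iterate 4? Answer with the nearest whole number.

Digits gained ≈ log₁₀(e_4/e_5) = log₁₀(1.222e-03/2.125e-06) = log₁₀(575.059) ≈ 2.760.

3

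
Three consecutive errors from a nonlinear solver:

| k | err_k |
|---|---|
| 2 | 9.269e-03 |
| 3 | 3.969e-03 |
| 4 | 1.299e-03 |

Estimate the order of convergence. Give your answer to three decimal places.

p ≈ ln(err_4/err_3) / ln(err_3/err_2)
  = ln(1.299e-03/3.969e-03) / ln(3.969e-03/9.269e-03)
  = ln(0.327286) / ln(0.428202)
  = -1.116921 / -0.848160 ≈ 1.316875

1.317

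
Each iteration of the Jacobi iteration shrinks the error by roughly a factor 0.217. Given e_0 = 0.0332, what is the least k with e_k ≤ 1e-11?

After k steps, e_k ≈ 0.0332·0.217^k.
Need 0.217^k ≤ 1e-11/0.0332 = 3.01205e-10.
k ≥ ln(3.01205e-10)/ln(0.217) = -21.9232/-1.52786 = 14.349.
Smallest integer k = 15.

15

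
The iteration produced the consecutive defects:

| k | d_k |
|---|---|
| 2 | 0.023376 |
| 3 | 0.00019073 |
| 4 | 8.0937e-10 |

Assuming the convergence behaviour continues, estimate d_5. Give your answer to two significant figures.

1.2e-23

First estimate the order: p ≈ ln(d_4/d_3) / ln(d_3/d_2) = ln(8.0937e-10/0.00019073)/ln(0.00019073/0.023376) = ln(4.24354e-06)/ln(0.00815922) ≈ 2.5725.
Then d_5 ≈ d_4·(d_4/d_3)^p = 8.0937e-10·(4.24354e-06)^2.5725 = 8.0937e-10·1.51297e-14 ≈ 1.225e-23.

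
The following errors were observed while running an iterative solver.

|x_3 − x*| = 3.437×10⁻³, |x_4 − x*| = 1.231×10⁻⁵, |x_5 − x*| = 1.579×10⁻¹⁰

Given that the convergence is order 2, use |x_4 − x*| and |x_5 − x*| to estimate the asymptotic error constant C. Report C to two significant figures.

C ≈ |x_5 − x*| / |x_4 − x*|^2
  = 1.579×10⁻¹⁰ / (1.231×10⁻⁵)^2
  = 1.579×10⁻¹⁰ / 1.51536e-10 ≈ 1.042

1.0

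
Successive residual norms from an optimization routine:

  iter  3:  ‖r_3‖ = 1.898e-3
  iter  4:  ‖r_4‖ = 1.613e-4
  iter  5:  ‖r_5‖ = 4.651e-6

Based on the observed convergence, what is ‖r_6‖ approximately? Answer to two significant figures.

2.8e-8

First estimate the order: p ≈ ln(‖r_5‖/‖r_4‖) / ln(‖r_4‖/‖r_3‖) = ln(4.651e-6/1.613e-4)/ln(1.613e-4/1.898e-3) = ln(0.0288345)/ln(0.0849842) ≈ 1.4384.
Then ‖r_6‖ ≈ ‖r_5‖·(‖r_5‖/‖r_4‖)^p = 4.651e-6·(0.0288345)^1.4384 = 4.651e-6·0.00609169 ≈ 2.833e-08.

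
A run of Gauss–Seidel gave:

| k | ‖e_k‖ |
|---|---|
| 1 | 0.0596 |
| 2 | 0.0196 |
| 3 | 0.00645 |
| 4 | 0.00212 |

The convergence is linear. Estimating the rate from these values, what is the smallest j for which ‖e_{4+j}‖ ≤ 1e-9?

14

Rate ρ ≈ ‖e_4‖/‖e_3‖ = 0.00212/0.00645 = 0.3287.
After j more steps, ‖e_{4+j}‖ ≈ 0.00212·ρ^j; need ρ^j ≤ 1e-9/0.00212 = 4.71698e-07.
j ≥ ln(4.71698e-07)/ln(0.3287) = -14.5669/-1.11261 = 13.093.
So 14 more iterations are needed.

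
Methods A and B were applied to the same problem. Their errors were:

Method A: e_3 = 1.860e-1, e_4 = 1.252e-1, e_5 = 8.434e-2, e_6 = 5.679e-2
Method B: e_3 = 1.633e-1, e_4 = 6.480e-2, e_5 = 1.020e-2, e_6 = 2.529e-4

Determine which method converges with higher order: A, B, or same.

B

Method A: p ≈ ln(5.679e-2/8.434e-2)/ln(8.434e-2/1.252e-1) ≈ 1.00.
Method B: p ≈ ln(2.529e-4/1.020e-2)/ln(1.020e-2/6.480e-2) ≈ 2.00.
Method B has the higher order (≈2.0 vs ≈1.0).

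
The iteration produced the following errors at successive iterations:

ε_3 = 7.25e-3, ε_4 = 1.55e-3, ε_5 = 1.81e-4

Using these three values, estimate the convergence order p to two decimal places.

p ≈ ln(ε_5/ε_4) / ln(ε_4/ε_3)
  = ln(1.81e-4/1.55e-3) / ln(1.55e-3/7.25e-3)
  = ln(0.116774) / ln(0.213793)
  = -2.14751 / -1.54275 ≈ 1.39200

1.39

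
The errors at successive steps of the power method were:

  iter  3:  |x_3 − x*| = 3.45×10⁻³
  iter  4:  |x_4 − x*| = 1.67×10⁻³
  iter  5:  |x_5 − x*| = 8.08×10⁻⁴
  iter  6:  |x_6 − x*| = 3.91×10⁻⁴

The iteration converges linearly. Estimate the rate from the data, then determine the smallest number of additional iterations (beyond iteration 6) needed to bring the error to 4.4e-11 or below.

23

Rate ρ ≈ |x_6 − x*|/|x_5 − x*| = 3.91×10⁻⁴/8.08×10⁻⁴ = 0.4839.
After j more steps, |x_{6+j} − x*| ≈ 3.91×10⁻⁴·ρ^j; need ρ^j ≤ 4.4e-11/3.91×10⁻⁴ = 1.12532e-07.
j ≥ ln(1.12532e-07)/ln(0.4839) = -16.0000/-0.72588 = 22.042.
So 23 more iterations are needed.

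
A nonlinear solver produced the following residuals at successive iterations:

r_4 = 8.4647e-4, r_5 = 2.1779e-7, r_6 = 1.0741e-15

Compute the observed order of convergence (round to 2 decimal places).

2.31

p ≈ ln(r_6/r_5) / ln(r_5/r_4)
  = ln(1.0741e-15/2.1779e-7) / ln(2.1779e-7/8.4647e-4)
  = ln(4.93182e-09) / ln(0.000257292)
  = -19.12756 / -8.26530 ≈ 2.31420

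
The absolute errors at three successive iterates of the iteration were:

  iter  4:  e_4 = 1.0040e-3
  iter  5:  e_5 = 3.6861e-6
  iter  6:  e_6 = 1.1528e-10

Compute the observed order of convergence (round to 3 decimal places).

1.850

p ≈ ln(e_6/e_5) / ln(e_5/e_4)
  = ln(1.1528e-10/3.6861e-6) / ln(3.6861e-6/1.0040e-3)
  = ln(3.12742e-05) / ln(0.00367141)
  = -10.372717 / -5.607179 ≈ 1.849899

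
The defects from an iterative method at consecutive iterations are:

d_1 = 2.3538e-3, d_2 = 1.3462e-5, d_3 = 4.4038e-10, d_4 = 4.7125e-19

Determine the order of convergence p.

2

Consecutive ratios: d_4/d_3 = 4.7125e-19/4.4038e-10 = 1.0701e-09, d_3/d_2 = 4.4038e-10/1.3462e-5 = 3.27128e-05.
p ≈ ln(1.0701e-09)/ln(3.27128e-05) = -20.6555/-10.3277 ≈ 2.00.
So the convergence is quadratic (order 2).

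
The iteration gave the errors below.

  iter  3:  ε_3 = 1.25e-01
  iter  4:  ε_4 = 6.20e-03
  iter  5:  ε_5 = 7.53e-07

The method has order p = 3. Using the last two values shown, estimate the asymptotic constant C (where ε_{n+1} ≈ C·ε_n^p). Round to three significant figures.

3.16

C ≈ ε_5 / ε_4^3
  = 7.53e-07 / (6.20e-03)^3
  = 7.53e-07 / 2.38328e-07 ≈ 3.1595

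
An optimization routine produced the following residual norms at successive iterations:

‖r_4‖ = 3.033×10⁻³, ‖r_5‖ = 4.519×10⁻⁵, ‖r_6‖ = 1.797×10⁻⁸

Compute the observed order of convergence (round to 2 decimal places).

p ≈ ln(‖r_6‖/‖r_5‖) / ln(‖r_5‖/‖r_4‖)
  = ln(1.797×10⁻⁸/4.519×10⁻⁵) / ln(4.519×10⁻⁵/3.033×10⁻³)
  = ln(0.000397654) / ln(0.0148994)
  = -7.82993 / -4.20643 ≈ 1.86142

1.86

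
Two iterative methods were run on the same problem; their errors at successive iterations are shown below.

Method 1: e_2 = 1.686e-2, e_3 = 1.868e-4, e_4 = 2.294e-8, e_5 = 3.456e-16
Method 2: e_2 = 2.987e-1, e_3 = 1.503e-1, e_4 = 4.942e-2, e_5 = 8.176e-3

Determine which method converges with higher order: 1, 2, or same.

Method 1: p ≈ ln(3.456e-16/2.294e-8)/ln(2.294e-8/1.868e-4) ≈ 2.00.
Method 2: p ≈ ln(8.176e-3/4.942e-2)/ln(4.942e-2/1.503e-1) ≈ 1.62.
Method 1 has the higher order (≈2.0 vs ≈1.6).

1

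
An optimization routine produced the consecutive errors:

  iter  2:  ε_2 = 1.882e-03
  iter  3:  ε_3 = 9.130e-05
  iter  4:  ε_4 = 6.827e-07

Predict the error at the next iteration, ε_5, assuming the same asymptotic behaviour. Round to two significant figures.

2.5e-10

First estimate the order: p ≈ ln(ε_4/ε_3) / ln(ε_3/ε_2) = ln(6.827e-07/9.130e-05)/ln(9.130e-05/1.882e-03) = ln(0.00747755)/ln(0.0485122) ≈ 1.6180.
Then ε_5 ≈ ε_4·(ε_4/ε_3)^p = 6.827e-07·(0.00747755)^1.6180 = 6.827e-07·0.000362863 ≈ 2.477e-10.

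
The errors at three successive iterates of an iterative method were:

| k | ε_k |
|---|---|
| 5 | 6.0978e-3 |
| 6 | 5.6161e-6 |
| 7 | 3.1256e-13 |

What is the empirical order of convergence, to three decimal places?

p ≈ ln(ε_7/ε_6) / ln(ε_6/ε_5)
  = ln(3.1256e-13/5.6161e-6) / ln(5.6161e-6/6.0978e-3)
  = ln(5.56543e-08) / ln(0.000921004)
  = -16.704106 / -6.990046 ≈ 2.389699

2.390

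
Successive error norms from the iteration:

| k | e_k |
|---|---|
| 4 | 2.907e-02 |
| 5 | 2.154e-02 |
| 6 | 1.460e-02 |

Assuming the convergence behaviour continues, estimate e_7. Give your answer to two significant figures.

First estimate the order: p ≈ ln(e_6/e_5) / ln(e_5/e_4) = ln(1.460e-02/2.154e-02)/ln(2.154e-02/2.907e-02) = ln(0.677809)/ln(0.74097) ≈ 1.2972.
Then e_7 ≈ e_6·(e_6/e_5)^p = 1.460e-02·(0.677809)^1.2972 = 1.460e-02·0.603827 ≈ 0.008816.

8.8e-3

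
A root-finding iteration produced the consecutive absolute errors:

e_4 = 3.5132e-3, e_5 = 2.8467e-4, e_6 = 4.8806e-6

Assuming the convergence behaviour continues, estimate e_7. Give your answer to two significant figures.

First estimate the order: p ≈ ln(e_6/e_5) / ln(e_5/e_4) = ln(4.8806e-6/2.8467e-4)/ln(2.8467e-4/3.5132e-3) = ln(0.0171448)/ln(0.0810287) ≈ 1.6180.
Then e_7 ≈ e_6·(e_6/e_5)^p = 4.8806e-6·(0.0171448)^1.6180 = 4.8806e-6·0.0013894 ≈ 6.781e-09.

6.8e-9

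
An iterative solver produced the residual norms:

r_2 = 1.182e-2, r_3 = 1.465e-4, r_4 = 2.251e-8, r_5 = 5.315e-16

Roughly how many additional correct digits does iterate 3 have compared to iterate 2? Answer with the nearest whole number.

2

Digits gained ≈ log₁₀(r_2/r_3) = log₁₀(1.182e-2/1.465e-4) = log₁₀(80.6826) ≈ 1.907.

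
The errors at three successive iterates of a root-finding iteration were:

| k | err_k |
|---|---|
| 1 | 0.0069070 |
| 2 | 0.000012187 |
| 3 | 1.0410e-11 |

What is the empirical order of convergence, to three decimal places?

2.204

p ≈ ln(err_3/err_2) / ln(err_2/err_1)
  = ln(1.0410e-11/0.000012187) / ln(0.000012187/0.0069070)
  = ln(8.54189e-07) / ln(0.00176444)
  = -13.973113 / -6.339922 ≈ 2.203988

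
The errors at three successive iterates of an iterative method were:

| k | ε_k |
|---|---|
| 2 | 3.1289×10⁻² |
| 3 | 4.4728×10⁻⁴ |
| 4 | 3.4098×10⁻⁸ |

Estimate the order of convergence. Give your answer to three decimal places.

2.232

p ≈ ln(ε_4/ε_3) / ln(ε_3/ε_2)
  = ln(3.4098×10⁻⁸/4.4728×10⁻⁴) / ln(4.4728×10⁻⁴/3.1289×10⁻²)
  = ln(7.62341e-05) / ln(0.0142951)
  = -9.481702 / -4.247838 ≈ 2.232124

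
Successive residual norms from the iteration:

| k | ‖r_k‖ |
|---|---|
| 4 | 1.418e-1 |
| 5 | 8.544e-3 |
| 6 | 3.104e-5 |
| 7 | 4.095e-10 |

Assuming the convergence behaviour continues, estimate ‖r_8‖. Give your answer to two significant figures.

First estimate the order: p ≈ ln(‖r_7‖/‖r_6‖) / ln(‖r_6‖/‖r_5‖) = ln(4.095e-10/3.104e-5)/ln(3.104e-5/8.544e-3) = ln(1.31927e-05)/ln(0.00363296) ≈ 2.0001.
Then ‖r_8‖ ≈ ‖r_7‖·(‖r_7‖/‖r_6‖)^p = 4.095e-10·(1.31927e-05)^2.0001 = 4.095e-10·1.73852e-10 ≈ 7.119e-20.

7.1e-20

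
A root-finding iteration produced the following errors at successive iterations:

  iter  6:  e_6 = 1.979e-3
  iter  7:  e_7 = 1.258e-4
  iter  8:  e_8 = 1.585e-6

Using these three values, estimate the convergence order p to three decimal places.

p ≈ ln(e_8/e_7) / ln(e_7/e_6)
  = ln(1.585e-6/1.258e-4) / ln(1.258e-4/1.979e-3)
  = ln(0.0125994) / ln(0.0635675)
  = -4.374106 / -2.755653 ≈ 1.587321

1.587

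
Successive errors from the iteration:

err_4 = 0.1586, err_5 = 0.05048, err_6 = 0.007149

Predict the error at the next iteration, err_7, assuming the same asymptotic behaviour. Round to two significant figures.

First estimate the order: p ≈ ln(err_6/err_5) / ln(err_5/err_4) = ln(0.007149/0.05048)/ln(0.05048/0.1586) = ln(0.14162)/ln(0.318285) ≈ 1.7074.
Then err_7 ≈ err_6·(err_6/err_5)^p = 0.007149·(0.14162)^1.7074 = 0.007149·0.0355329 ≈ 0.000254.

2.5e-4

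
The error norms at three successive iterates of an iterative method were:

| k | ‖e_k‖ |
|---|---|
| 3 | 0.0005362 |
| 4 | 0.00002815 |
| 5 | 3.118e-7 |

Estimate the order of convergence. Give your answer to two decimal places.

1.53

p ≈ ln(‖e_5‖/‖e_4‖) / ln(‖e_4‖/‖e_3‖)
  = ln(3.118e-7/0.00002815) / ln(0.00002815/0.0005362)
  = ln(0.0110764) / ln(0.0524991)
  = -4.50294 / -2.94696 ≈ 1.52799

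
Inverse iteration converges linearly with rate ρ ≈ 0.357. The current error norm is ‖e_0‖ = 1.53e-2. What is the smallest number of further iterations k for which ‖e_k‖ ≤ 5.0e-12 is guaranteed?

22

After k steps, ‖e_k‖ ≈ 1.53e-2·0.357^k.
Need 0.357^k ≤ 5.0e-12/1.53e-2 = 3.26797e-10.
k ≥ ln(3.26797e-10)/ln(0.357) = -21.8417/-1.03002 = 21.205.
Smallest integer k = 22.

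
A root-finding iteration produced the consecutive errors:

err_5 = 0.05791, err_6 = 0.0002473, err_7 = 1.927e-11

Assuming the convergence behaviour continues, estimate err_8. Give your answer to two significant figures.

9.1e-33

First estimate the order: p ≈ ln(err_7/err_6) / ln(err_6/err_5) = ln(1.927e-11/0.0002473)/ln(0.0002473/0.05791) = ln(7.79216e-08)/ln(0.00427042) ≈ 2.9999.
Then err_8 ≈ err_7·(err_7/err_6)^p = 1.927e-11·(7.79216e-08)^2.9999 = 1.927e-11·4.73898e-22 ≈ 9.132e-33.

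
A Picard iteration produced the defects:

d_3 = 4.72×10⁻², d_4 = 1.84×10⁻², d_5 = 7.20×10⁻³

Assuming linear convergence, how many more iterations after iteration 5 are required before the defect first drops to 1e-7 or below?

Rate ρ ≈ d_5/d_4 = 7.20×10⁻³/1.84×10⁻² = 0.3913.
After j more steps, d_{5+j} ≈ 7.20×10⁻³·ρ^j; need ρ^j ≤ 1e-7/7.20×10⁻³ = 1.38889e-05.
j ≥ ln(1.38889e-05)/ln(0.3913) = -11.1844/-0.93828 = 11.920.
So 12 more iterations are needed.

12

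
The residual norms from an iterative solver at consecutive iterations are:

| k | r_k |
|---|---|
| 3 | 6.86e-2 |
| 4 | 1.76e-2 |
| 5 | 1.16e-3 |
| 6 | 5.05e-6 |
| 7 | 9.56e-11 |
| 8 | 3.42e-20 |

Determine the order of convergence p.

Consecutive ratios: r_8/r_7 = 3.42e-20/9.56e-11 = 3.57741e-10, r_7/r_6 = 9.56e-11/5.05e-6 = 1.89307e-05.
p ≈ ln(3.57741e-10)/ln(1.89307e-05) = -21.7512/-10.8747 ≈ 2.00.
So the convergence is quadratic (order 2).

2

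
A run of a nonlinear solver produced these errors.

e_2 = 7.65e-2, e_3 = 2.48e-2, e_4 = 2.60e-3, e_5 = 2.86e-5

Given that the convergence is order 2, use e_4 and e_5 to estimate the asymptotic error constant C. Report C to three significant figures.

4.23

C ≈ e_5 / e_4^2
  = 2.86e-5 / (2.60e-3)^2
  = 2.86e-5 / 6.76e-06 ≈ 4.2308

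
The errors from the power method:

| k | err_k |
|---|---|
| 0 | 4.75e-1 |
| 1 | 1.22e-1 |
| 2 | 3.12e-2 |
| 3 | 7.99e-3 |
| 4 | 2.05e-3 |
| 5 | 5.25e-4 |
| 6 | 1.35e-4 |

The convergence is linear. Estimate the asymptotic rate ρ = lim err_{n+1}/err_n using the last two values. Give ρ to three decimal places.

ρ ≈ err_6/err_5 = 1.35e-4/5.25e-4 = 0.25714

0.257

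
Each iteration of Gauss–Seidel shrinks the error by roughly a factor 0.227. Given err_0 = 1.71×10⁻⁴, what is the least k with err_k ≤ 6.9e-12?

After k steps, err_k ≈ 1.71×10⁻⁴·0.227^k.
Need 0.227^k ≤ 6.9e-12/1.71×10⁻⁴ = 4.03509e-08.
k ≥ ln(4.03509e-08)/ln(0.227) = -17.0257/-1.48281 = 11.482.
Smallest integer k = 12.

12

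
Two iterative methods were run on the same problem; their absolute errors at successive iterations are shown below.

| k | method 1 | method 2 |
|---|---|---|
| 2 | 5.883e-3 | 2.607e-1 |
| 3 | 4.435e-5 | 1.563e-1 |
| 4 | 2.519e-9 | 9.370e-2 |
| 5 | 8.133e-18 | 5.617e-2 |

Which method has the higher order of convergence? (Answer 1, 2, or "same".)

Method 1: p ≈ ln(8.133e-18/2.519e-9)/ln(2.519e-9/4.435e-5) ≈ 2.00.
Method 2: p ≈ ln(5.617e-2/9.370e-2)/ln(9.370e-2/1.563e-1) ≈ 1.00.
Method 1 has the higher order (≈2.0 vs ≈1.0).

1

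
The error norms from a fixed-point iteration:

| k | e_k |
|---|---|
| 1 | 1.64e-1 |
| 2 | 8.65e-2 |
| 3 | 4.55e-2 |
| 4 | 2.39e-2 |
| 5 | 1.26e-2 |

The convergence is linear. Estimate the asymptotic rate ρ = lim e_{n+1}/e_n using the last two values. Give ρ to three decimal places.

ρ ≈ e_5/e_4 = 1.26e-2/2.39e-2 = 0.52720

0.527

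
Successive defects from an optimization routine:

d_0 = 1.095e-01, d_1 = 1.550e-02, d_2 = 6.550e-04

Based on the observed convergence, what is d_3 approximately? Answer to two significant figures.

3.9e-6

First estimate the order: p ≈ ln(d_2/d_1) / ln(d_1/d_0) = ln(6.550e-04/1.550e-02)/ln(1.550e-02/1.095e-01) = ln(0.0422581)/ln(0.141553) ≈ 1.6183.
Then d_3 ≈ d_2·(d_2/d_1)^p = 6.550e-04·(0.0422581)^1.6183 = 6.550e-04·0.00597462 ≈ 3.913e-06.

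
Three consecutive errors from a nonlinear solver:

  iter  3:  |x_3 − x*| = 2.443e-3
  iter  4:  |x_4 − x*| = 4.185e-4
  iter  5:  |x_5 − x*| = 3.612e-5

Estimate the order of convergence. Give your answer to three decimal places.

p ≈ ln(|x_5 − x*|/|x_4 − x*|) / ln(|x_4 − x*|/|x_3 − x*|)
  = ln(3.612e-5/4.185e-4) / ln(4.185e-4/2.443e-3)
  = ln(0.0863082) / ln(0.171306)
  = -2.449831 / -1.764304 ≈ 1.388554

1.389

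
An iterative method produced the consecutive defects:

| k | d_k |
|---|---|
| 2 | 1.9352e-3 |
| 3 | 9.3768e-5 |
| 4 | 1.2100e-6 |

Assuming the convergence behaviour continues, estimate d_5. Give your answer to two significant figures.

2.3e-9

First estimate the order: p ≈ ln(d_4/d_3) / ln(d_3/d_2) = ln(1.2100e-6/9.3768e-5)/ln(9.3768e-5/1.9352e-3) = ln(0.0129042)/ln(0.0484539) ≈ 1.4371.
Then d_5 ≈ d_4·(d_4/d_3)^p = 1.2100e-6·(0.0129042)^1.4371 = 1.2100e-6·0.00192722 ≈ 2.332e-09.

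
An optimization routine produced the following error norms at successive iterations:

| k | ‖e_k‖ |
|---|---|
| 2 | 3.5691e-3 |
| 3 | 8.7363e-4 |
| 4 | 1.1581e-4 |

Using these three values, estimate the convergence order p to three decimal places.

1.436

p ≈ ln(‖e_4‖/‖e_3‖) / ln(‖e_3‖/‖e_2‖)
  = ln(1.1581e-4/8.7363e-4) / ln(8.7363e-4/3.5691e-3)
  = ln(0.132562) / ln(0.244776)
  = -2.020705 / -1.407412 ≈ 1.435759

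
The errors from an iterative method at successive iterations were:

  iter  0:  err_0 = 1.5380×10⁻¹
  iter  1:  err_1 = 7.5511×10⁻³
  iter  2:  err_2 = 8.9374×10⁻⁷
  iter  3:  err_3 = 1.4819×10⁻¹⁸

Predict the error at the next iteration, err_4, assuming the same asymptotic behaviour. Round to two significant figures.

6.8e-54

First estimate the order: p ≈ ln(err_3/err_2) / ln(err_2/err_1) = ln(1.4819×10⁻¹⁸/8.9374×10⁻⁷)/ln(8.9374×10⁻⁷/7.5511×10⁻³) = ln(1.65809e-12)/ln(0.000118359) ≈ 3.0000.
Then err_4 ≈ err_3·(err_3/err_2)^p = 1.4819×10⁻¹⁸·(1.65809e-12)^3.0000 = 1.4819×10⁻¹⁸·4.55852e-36 ≈ 6.755e-54.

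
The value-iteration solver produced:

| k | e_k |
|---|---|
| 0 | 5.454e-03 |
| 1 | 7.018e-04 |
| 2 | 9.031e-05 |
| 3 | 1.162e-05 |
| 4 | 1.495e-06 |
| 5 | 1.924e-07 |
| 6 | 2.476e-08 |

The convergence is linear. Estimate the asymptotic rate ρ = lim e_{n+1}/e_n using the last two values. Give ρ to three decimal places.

ρ ≈ e_6/e_5 = 2.476e-08/1.924e-07 = 0.12869

0.129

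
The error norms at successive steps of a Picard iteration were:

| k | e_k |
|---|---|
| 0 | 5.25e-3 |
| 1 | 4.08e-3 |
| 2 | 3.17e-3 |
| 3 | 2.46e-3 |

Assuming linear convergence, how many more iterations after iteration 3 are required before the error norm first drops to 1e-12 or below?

Rate ρ ≈ e_3/e_2 = 2.46e-3/3.17e-3 = 0.7760.
After j more steps, e_{3+j} ≈ 2.46e-3·ρ^j; need ρ^j ≤ 1e-12/2.46e-3 = 4.06504e-10.
j ≥ ln(4.06504e-10)/ln(0.7760) = -21.6234/-0.25360 = 85.266.
So 86 more iterations are needed.

86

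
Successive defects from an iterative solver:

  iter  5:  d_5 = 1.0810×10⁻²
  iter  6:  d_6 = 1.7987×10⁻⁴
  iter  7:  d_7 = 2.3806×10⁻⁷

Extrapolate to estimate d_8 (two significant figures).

First estimate the order: p ≈ ln(d_7/d_6) / ln(d_6/d_5) = ln(2.3806×10⁻⁷/1.7987×10⁻⁴)/ln(1.7987×10⁻⁴/1.0810×10⁻²) = ln(0.00132351)/ln(0.0166392) ≈ 1.6180.
Then d_8 ≈ d_7·(d_7/d_6)^p = 2.3806×10⁻⁷·(0.00132351)^1.6180 = 2.3806×10⁻⁷·2.2027e-05 ≈ 5.244e-12.

5.2e-12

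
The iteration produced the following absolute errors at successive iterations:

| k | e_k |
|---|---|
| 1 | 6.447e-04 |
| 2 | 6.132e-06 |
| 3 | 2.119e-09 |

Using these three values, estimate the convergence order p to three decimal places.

p ≈ ln(e_3/e_2) / ln(e_2/e_1)
  = ln(2.119e-09/6.132e-06) / ln(6.132e-06/6.447e-04)
  = ln(0.000345564) / ln(0.0095114)
  = -7.970333 / -4.655264 ≈ 1.712112

1.712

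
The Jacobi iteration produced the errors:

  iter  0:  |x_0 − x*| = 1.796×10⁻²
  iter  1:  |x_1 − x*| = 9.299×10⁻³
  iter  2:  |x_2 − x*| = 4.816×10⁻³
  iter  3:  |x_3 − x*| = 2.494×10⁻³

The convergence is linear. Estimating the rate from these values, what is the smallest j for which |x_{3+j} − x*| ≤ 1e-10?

26

Rate ρ ≈ |x_3 − x*|/|x_2 − x*| = 2.494×10⁻³/4.816×10⁻³ = 0.5179.
After j more steps, |x_{3+j} − x*| ≈ 2.494×10⁻³·ρ^j; need ρ^j ≤ 1e-10/2.494×10⁻³ = 4.00962e-08.
j ≥ ln(4.00962e-08)/ln(0.5179) = -17.0320/-0.65797 = 25.886.
So 26 more iterations are needed.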